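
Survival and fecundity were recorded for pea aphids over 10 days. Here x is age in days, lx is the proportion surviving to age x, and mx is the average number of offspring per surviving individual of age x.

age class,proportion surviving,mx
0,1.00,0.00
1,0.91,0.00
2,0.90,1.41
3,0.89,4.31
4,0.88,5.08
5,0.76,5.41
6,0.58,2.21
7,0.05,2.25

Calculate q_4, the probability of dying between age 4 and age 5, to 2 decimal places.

0.14

q_4 = (l_4 − l_5) / l_4 = (0.88 − 0.76) / 0.88
     = 0.12 / 0.88 = 0.136364… → 0.14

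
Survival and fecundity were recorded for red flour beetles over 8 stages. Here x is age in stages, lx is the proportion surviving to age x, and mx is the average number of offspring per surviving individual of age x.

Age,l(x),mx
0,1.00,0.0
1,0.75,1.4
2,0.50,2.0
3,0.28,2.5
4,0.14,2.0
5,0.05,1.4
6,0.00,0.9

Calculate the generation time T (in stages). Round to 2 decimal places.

2.14

lx·mx: 0, 1.05, 1, 0.7, 0.28, 0.07, 0 → R0 = 3.1
x·lx·mx: 0, 1.05, 2, 2.1, 1.12, 0.35, 0 → Σ = 6.62
T = 6.62 / 3.1 = 2.135484… → 2.14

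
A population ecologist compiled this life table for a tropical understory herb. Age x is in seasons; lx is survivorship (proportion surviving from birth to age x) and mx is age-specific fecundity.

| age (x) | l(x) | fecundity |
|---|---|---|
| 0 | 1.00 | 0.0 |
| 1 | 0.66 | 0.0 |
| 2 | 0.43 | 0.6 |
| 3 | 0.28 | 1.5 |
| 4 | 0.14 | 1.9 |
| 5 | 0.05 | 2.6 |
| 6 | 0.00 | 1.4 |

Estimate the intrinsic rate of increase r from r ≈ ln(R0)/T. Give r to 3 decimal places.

0.022

R0 = Σ lx·mx = 0 + 0 + 0.258 + 0.42 + 0.266 + 0.13 + 0 = 1.074
Σ x·lx·mx = 3.49; T = 3.49/1.074 = 3.24953…
r ≈ ln(R0)/T = ln(1.074)/3.24953… = 0.02197… → 0.022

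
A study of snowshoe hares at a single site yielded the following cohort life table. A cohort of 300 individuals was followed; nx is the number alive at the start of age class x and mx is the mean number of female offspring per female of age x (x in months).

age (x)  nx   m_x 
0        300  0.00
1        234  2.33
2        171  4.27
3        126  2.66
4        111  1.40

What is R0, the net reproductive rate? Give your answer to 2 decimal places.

5.89

lx = nx/n0 = nx/300: 1, 0.78, 0.57, 0.42, 0.37
lx·mx by age: 0, 1.8174, 2.4339, 1.1172, 0.518
R0 = Σ lx·mx = 5.8865 → 5.89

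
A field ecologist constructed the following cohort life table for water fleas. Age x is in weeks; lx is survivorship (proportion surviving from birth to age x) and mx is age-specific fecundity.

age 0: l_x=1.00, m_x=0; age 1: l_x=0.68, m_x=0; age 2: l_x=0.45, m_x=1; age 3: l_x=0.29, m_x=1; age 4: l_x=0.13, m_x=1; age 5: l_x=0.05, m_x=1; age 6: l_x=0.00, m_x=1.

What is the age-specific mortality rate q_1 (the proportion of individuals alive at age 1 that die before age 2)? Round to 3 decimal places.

0.338

q_1 = (l_1 − l_2) / l_1 = (0.68 − 0.45) / 0.68
     = 0.23 / 0.68 = 0.338235… → 0.338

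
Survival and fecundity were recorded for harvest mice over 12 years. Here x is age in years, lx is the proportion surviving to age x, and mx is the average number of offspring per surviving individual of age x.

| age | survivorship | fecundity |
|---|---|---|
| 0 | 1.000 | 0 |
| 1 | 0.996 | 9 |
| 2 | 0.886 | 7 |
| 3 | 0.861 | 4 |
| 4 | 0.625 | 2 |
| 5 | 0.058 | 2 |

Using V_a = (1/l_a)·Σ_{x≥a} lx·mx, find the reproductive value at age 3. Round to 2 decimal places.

lx·mx for x ≥ 3: 3.444, 1.25, 0.116 → sum = 4.81
V_3 = 4.81 / l_3 = 4.81 / 0.861 = 5.586527… → 5.59

5.59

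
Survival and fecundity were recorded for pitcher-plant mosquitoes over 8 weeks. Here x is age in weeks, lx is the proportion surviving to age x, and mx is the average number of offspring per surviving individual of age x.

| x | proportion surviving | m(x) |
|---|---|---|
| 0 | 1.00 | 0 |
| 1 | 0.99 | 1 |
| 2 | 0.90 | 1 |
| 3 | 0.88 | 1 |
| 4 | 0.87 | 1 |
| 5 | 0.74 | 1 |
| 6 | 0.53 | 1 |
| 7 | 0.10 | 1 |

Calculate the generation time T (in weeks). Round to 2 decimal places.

lx·mx: 0, 0.99, 0.9, 0.88, 0.87, 0.74, 0.53, 0.1 → R0 = 5.01
x·lx·mx: 0, 0.99, 1.8, 2.64, 3.48, 3.7, 3.18, 0.7 → Σ = 16.49
T = 16.49 / 5.01 = 3.291417… → 3.29

3.29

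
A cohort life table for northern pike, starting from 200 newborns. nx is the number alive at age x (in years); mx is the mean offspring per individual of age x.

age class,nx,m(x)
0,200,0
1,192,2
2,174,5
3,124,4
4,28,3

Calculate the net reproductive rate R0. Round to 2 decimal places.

lx = nx/n0 = nx/200: 1, 0.96, 0.87, 0.62, 0.14
lx·mx by age: 0, 1.92, 4.35, 2.48, 0.42
R0 = Σ lx·mx = 9.17 → 9.17

9.17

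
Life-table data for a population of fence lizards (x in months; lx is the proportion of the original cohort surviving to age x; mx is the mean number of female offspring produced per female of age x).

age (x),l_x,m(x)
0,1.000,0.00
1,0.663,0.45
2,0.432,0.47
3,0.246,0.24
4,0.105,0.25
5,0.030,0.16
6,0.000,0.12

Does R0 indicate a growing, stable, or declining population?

R0 = Σ lx·mx = 0 + 0.29835 + 0.20304 + 0.05904 + 0.02625 + 0.0048 + 0 = 0.59148
R0 < 1, so the population is declining.

declining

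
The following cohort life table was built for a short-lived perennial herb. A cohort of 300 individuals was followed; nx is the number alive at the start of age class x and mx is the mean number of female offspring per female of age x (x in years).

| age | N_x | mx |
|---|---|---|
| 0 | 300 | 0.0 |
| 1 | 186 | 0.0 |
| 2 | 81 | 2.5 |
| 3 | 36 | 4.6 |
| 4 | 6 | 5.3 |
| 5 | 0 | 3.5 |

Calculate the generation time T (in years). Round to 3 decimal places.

2.573

lx = nx/n0 = nx/300: 1, 0.62, 0.27, 0.12, 0.02, 0
lx·mx: 0, 0, 0.675, 0.552, 0.106, 0 → R0 = 1.333
x·lx·mx: 0, 0, 1.35, 1.656, 0.424, 0 → Σ = 3.43
T = 3.43 / 1.333 = 2.573143… → 2.573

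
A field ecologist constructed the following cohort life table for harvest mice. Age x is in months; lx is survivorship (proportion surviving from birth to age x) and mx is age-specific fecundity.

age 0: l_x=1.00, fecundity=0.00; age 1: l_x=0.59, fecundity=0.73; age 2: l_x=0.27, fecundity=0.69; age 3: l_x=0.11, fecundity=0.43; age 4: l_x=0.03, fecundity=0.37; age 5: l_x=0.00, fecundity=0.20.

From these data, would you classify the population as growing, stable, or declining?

R0 = Σ lx·mx = 0 + 0.4307 + 0.1863 + 0.0473 + 0.0111 + 0 = 0.6754
R0 < 1, so the population is declining.

declining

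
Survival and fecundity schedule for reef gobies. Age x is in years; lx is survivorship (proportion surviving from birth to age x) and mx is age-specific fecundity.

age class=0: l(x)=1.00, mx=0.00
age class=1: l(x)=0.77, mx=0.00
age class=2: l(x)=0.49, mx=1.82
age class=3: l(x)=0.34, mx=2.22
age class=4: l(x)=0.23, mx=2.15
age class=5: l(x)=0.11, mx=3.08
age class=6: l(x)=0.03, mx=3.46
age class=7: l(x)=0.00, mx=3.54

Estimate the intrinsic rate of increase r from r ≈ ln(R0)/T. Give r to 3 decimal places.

R0 = Σ lx·mx = 0 + 0 + 0.8918 + 0.7548 + 0.4945 + 0.3388 + 0.1038 + 0 = 2.5837
Σ x·lx·mx = 8.3428; T = 8.3428/2.5837 = 3.22901…
r ≈ ln(R0)/T = ln(2.5837)/3.22901… = 0.29397… → 0.294

0.294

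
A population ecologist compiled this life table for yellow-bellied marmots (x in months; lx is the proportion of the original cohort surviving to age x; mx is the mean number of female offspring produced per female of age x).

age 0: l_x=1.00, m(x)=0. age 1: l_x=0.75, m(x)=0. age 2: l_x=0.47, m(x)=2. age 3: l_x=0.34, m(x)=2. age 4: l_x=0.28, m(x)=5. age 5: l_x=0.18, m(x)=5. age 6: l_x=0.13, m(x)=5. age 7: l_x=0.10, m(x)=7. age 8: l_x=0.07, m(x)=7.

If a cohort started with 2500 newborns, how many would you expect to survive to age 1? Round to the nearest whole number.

Expected survivors = N0 · l_1 = 2500 × 0.75 = 1875 → 1875

1875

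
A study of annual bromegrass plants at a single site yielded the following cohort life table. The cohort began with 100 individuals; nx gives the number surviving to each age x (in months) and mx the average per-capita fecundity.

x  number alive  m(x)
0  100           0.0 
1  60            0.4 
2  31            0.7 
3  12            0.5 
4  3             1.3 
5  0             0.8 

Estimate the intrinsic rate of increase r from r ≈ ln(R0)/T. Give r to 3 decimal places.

lx = nx/n0 = nx/100: 1, 0.6, 0.31, 0.12, 0.03, 0
R0 = Σ lx·mx = 0 + 0.24 + 0.217 + 0.06 + 0.039 + 0 = 0.556
Σ x·lx·mx = 1.01; T = 1.01/0.556 = 1.81655…
r ≈ ln(R0)/T = ln(0.556)/1.81655… = -0.32313… → -0.323

-0.323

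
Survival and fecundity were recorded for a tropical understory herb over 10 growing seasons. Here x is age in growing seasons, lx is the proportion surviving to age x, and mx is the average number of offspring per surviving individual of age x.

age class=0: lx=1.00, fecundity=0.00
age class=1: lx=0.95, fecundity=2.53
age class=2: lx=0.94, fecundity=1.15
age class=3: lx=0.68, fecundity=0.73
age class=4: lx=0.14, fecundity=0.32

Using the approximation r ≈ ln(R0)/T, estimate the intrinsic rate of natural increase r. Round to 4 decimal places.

R0 = Σ lx·mx = 0 + 2.4035 + 1.081 + 0.4964 + 0.0448 = 4.0257
Σ x·lx·mx = 6.2339; T = 6.2339/4.0257 = 1.54853…
r ≈ ln(R0)/T = ln(4.0257)/1.54853… = 0.899371… → 0.8994

0.8994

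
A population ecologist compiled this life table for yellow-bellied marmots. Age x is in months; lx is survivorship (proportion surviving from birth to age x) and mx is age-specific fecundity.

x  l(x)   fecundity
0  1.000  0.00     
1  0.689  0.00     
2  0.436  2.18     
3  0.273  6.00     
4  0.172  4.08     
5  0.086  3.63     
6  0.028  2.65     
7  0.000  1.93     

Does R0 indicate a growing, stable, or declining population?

R0 = Σ lx·mx = 0 + 0 + 0.95048 + 1.638 + 0.70176 + 0.31218 + 0.0742 + 0 = 3.67662
R0 > 1, so the population is growing.

growing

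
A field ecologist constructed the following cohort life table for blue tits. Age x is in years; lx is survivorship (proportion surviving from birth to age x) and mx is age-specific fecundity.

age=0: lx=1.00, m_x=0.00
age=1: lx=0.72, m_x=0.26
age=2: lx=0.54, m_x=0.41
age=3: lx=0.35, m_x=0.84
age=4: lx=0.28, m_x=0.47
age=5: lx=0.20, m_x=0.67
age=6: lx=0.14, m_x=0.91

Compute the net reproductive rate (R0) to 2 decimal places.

1.10

lx·mx by age: 0, 0.1872, 0.2214, 0.294, 0.1316, 0.134, 0.1274
R0 = Σ lx·mx = 1.0956 → 1.10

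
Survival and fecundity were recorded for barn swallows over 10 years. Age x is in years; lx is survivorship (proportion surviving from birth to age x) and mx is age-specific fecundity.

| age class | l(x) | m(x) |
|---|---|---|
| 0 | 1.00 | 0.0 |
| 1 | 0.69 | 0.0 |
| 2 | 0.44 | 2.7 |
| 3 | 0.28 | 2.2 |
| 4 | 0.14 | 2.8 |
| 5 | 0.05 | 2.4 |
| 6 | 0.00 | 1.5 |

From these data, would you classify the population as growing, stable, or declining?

R0 = Σ lx·mx = 0 + 0 + 1.188 + 0.616 + 0.392 + 0.12 + 0 = 2.316
R0 > 1, so the population is growing.

growing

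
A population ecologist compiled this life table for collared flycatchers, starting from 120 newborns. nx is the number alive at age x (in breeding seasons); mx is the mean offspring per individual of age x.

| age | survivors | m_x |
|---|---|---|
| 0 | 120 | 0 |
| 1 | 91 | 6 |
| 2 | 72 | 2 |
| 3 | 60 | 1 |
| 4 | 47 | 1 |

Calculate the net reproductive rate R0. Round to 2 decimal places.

lx = nx/n0 = nx/120: 1, 0.75833…, 0.6, 0.5, 0.39167…
lx·mx by age: 0, 4.55…, 1.2, 0.5, 0.391667…
R0 = Σ lx·mx = 6.641667… → 6.64

6.64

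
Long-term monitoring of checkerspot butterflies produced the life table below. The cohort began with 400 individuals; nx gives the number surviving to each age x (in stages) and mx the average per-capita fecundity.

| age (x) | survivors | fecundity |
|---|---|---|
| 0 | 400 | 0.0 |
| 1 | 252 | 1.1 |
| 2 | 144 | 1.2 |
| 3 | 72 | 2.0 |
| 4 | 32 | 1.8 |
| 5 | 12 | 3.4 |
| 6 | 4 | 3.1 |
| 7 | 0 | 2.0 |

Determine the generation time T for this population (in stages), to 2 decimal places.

2.22

lx = nx/n0 = nx/400: 1, 0.63, 0.36, 0.18, 0.08, 0.03, 0.01, 0
lx·mx: 0, 0.693, 0.432, 0.36, 0.144, 0.102, 0.031, 0 → R0 = 1.762
x·lx·mx: 0, 0.693, 0.864, 1.08, 0.576, 0.51, 0.186, 0 → Σ = 3.909
T = 3.909 / 1.762 = 2.218502… → 2.22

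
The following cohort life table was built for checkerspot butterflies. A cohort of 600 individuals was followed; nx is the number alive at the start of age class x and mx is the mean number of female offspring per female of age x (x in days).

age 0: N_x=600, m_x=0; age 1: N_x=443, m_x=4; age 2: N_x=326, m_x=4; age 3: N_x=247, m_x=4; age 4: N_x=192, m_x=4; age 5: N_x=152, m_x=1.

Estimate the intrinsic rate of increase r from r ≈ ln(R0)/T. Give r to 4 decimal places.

0.9441

lx = nx/n0 = nx/600: 1, 0.73833…, 0.54333…, 0.41167…, 0.32, 0.25333…
R0 = Σ lx·mx = 0 + 2.95333… + 2.17333… + 1.64667… + 1.28 + 0.25333… = 8.306667…
Σ x·lx·mx = 18.626667…; T = 18.626667…/8.306667… = 2.24238…
r ≈ ln(R0)/T = ln(8.306667…)/2.24238… = 0.944114… → 0.9441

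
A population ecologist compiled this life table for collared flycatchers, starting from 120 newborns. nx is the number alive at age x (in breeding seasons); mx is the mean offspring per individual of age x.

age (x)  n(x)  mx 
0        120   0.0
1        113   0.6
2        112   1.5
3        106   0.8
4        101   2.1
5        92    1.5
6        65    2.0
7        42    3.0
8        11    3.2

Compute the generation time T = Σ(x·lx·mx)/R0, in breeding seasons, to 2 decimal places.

4.30

lx = nx/n0 = nx/120: 1, 0.94167…, 0.93333…, 0.88333…, 0.84167…, 0.76667…, 0.54167…, 0.35, 0.09167…
lx·mx: 0, 0.565…, 1.4…, 0.706667…, 1.7675…, 1.15…, 1.083333…, 1.05, 0.293333… → R0 = 8.015833…
x·lx·mx: 0, 0.565…, 2.8…, 2.12…, 7.07…, 5.75…, 6.5…, 7.35, 2.346667… → Σ = 34.501667…
T = 34.501667… / 8.015833… = 4.30419… → 4.30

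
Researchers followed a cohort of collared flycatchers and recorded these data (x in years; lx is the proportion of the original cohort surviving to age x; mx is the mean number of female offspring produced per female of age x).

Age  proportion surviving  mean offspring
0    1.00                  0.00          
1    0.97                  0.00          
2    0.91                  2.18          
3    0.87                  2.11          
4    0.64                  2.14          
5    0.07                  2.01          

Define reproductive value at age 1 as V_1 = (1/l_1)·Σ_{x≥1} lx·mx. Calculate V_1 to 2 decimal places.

lx·mx for x ≥ 1: 0, 1.9838, 1.8357, 1.3696, 0.1407 → sum = 5.3298
V_1 = 5.3298 / l_1 = 5.3298 / 0.97 = 5.494639… → 5.49

5.49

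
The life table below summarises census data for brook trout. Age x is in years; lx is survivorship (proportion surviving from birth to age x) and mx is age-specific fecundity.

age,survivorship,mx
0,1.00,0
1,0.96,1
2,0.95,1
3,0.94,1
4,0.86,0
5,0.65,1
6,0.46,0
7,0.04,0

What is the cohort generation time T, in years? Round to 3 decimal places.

lx·mx: 0, 0.96, 0.95, 0.94, 0, 0.65, 0, 0 → R0 = 3.5
x·lx·mx: 0, 0.96, 1.9, 2.82, 0, 3.25, 0, 0 → Σ = 8.93
T = 8.93 / 3.5 = 2.551429… → 2.551

2.551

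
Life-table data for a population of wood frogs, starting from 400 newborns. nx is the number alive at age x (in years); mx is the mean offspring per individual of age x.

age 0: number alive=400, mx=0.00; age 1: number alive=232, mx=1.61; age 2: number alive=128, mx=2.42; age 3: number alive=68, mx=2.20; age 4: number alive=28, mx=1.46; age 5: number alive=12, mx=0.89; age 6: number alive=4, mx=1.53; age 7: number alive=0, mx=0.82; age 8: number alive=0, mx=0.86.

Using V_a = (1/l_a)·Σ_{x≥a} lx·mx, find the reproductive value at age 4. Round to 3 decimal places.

2.060

lx = nx/n0 = nx/400: 1, 0.58, 0.32, 0.17, 0.07, 0.03, 0.01, 0, 0
lx·mx for x ≥ 4: 0.1022, 0.0267, 0.0153, 0, 0 → sum = 0.1442
V_4 = 0.1442 / l_4 = 0.1442 / 0.07 = 2.06 → 2.060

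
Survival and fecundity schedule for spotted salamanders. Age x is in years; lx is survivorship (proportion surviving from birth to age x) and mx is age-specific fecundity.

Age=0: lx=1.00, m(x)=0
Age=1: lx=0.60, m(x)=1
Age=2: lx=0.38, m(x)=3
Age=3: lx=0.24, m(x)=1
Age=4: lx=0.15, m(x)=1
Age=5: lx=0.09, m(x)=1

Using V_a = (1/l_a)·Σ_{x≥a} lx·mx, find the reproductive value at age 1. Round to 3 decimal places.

3.700

lx·mx for x ≥ 1: 0.6, 1.14, 0.24, 0.15, 0.09 → sum = 2.22
V_1 = 2.22 / l_1 = 2.22 / 0.6 = 3.7 → 3.700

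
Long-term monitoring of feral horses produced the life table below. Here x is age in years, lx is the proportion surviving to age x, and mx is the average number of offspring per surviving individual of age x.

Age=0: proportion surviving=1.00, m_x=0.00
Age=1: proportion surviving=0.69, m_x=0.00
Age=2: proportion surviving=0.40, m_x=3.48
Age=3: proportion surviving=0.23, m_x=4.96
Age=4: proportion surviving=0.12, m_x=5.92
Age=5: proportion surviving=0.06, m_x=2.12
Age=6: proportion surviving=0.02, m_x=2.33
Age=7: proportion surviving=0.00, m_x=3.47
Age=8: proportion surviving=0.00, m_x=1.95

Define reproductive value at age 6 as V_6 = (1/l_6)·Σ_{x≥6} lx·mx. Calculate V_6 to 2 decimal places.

lx·mx for x ≥ 6: 0.0466, 0, 0 → sum = 0.0466
V_6 = 0.0466 / l_6 = 0.0466 / 0.02 = 2.33 → 2.33

2.33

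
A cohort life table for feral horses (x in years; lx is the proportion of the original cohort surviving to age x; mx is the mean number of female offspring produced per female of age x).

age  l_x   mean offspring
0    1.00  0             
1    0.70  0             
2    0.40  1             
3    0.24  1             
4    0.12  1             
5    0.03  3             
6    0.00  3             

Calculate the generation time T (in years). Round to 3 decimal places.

lx·mx: 0, 0, 0.4, 0.24, 0.12, 0.09, 0 → R0 = 0.85
x·lx·mx: 0, 0, 0.8, 0.72, 0.48, 0.45, 0 → Σ = 2.45
T = 2.45 / 0.85 = 2.882353… → 2.882

2.882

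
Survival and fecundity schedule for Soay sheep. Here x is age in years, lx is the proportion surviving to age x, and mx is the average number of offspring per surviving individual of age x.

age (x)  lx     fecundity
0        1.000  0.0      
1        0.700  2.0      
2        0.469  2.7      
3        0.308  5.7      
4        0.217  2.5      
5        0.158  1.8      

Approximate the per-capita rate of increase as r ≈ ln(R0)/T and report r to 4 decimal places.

0.6803

R0 = Σ lx·mx = 0 + 1.4 + 1.2663 + 1.7556 + 0.5425 + 0.2844 = 5.2488
Σ x·lx·mx = 12.7914; T = 12.7914/5.2488 = 2.43701…
r ≈ ln(R0)/T = ln(5.2488)/2.43701… = 0.680341… → 0.6803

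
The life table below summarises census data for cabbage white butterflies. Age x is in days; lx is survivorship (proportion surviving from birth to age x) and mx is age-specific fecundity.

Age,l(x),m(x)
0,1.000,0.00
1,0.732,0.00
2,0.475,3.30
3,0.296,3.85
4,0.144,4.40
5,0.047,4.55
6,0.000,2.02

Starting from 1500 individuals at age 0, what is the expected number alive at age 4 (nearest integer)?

Expected survivors = N0 · l_4 = 1500 × 0.144 = 216 → 216

216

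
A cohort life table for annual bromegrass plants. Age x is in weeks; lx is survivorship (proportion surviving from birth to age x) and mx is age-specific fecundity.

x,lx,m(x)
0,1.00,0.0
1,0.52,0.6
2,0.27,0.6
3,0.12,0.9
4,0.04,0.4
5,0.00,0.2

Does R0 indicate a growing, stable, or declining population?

declining

R0 = Σ lx·mx = 0 + 0.312 + 0.162 + 0.108 + 0.016 + 0 = 0.598
R0 < 1, so the population is declining.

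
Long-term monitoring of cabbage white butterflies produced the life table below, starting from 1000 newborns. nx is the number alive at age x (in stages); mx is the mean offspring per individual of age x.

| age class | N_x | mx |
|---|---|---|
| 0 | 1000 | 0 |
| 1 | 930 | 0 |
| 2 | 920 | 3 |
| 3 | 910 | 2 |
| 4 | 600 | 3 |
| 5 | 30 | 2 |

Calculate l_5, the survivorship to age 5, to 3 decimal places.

0.030

l_5 = n_5/n_0 = 30/1000 = 0.03 → 0.030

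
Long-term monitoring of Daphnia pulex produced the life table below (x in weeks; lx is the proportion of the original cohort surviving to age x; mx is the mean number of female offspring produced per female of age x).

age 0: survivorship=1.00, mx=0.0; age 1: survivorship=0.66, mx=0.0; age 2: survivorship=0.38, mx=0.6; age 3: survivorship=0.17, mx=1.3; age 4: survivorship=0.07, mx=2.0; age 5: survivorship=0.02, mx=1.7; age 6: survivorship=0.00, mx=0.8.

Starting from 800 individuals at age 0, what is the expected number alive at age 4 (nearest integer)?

56

Expected survivors = N0 · l_4 = 800 × 0.07 = 56 → 56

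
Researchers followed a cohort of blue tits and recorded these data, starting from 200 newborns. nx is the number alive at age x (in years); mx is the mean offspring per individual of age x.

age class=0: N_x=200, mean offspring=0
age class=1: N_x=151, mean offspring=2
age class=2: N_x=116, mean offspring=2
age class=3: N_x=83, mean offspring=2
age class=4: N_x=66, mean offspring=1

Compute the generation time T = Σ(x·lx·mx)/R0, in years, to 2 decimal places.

lx = nx/n0 = nx/200: 1, 0.755, 0.58, 0.415, 0.33
lx·mx: 0, 1.51, 1.16, 0.83, 0.33 → R0 = 3.83
x·lx·mx: 0, 1.51, 2.32, 2.49, 1.32 → Σ = 7.64
T = 7.64 / 3.83 = 1.994778… → 1.99

1.99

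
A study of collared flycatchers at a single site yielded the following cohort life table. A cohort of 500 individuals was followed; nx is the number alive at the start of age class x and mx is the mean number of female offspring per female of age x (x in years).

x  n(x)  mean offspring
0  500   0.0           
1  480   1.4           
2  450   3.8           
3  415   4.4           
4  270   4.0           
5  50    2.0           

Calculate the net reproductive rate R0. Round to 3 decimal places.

lx = nx/n0 = nx/500: 1, 0.96, 0.9, 0.83, 0.54, 0.1
lx·mx by age: 0, 1.344, 3.42, 3.652, 2.16, 0.2
R0 = Σ lx·mx = 10.776 → 10.776

10.776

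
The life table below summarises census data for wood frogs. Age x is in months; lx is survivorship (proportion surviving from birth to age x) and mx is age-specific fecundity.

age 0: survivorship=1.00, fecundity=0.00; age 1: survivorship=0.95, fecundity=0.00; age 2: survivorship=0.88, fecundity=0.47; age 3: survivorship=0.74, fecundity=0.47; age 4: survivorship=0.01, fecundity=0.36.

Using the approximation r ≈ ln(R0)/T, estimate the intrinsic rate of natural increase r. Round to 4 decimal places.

R0 = Σ lx·mx = 0 + 0 + 0.4136 + 0.3478 + 0.0036 = 0.765
Σ x·lx·mx = 1.885; T = 1.885/0.765 = 2.46405…
r ≈ ln(R0)/T = ln(0.765)/2.46405… = -0.108715… → -0.1087

-0.1087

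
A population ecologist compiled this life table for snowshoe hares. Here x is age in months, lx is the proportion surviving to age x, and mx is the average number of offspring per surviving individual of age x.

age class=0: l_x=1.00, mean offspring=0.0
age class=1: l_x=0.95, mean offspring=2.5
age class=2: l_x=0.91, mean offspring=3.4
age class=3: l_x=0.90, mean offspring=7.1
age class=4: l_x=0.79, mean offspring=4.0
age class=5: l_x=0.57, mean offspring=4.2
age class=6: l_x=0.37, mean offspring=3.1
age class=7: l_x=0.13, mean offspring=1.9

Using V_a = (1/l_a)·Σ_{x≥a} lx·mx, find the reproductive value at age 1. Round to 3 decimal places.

lx·mx for x ≥ 1: 2.375, 3.094, 6.39, 3.16, 2.394, 1.147, 0.247 → sum = 18.807
V_1 = 18.807 / l_1 = 18.807 / 0.95 = 19.796842… → 19.797

19.797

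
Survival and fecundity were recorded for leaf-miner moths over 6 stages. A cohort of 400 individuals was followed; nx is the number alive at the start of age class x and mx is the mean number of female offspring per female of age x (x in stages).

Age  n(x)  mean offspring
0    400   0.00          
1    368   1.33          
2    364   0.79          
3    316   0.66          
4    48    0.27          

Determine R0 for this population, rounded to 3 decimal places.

2.496

lx = nx/n0 = nx/400: 1, 0.92, 0.91, 0.79, 0.12
lx·mx by age: 0, 1.2236, 0.7189, 0.5214, 0.0324
R0 = Σ lx·mx = 2.4963 → 2.496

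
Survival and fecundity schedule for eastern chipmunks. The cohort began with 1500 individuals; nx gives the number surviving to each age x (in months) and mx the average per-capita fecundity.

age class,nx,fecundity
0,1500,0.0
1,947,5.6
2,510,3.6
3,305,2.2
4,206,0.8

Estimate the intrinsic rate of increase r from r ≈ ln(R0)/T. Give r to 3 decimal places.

1.144

lx = nx/n0 = nx/1500: 1, 0.63133…, 0.34, 0.20333…, 0.13733…
R0 = Σ lx·mx = 0 + 3.53547… + 1.224 + 0.44733… + 0.10987… = 5.316667…
Σ x·lx·mx = 7.764933…; T = 7.764933…/5.316667… = 1.46049…
r ≈ ln(R0)/T = ln(5.316667…)/1.46049… = 1.14403… → 1.144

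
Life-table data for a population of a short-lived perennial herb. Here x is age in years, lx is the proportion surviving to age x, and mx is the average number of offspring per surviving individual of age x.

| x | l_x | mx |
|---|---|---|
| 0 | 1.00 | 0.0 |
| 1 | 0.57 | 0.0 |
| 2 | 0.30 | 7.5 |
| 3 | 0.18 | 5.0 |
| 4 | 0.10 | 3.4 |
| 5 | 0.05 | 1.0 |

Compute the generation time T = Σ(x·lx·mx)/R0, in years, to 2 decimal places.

lx·mx: 0, 0, 2.25, 0.9, 0.34, 0.05 → R0 = 3.54
x·lx·mx: 0, 0, 4.5, 2.7, 1.36, 0.25 → Σ = 8.81
T = 8.81 / 3.54 = 2.488701… → 2.49

2.49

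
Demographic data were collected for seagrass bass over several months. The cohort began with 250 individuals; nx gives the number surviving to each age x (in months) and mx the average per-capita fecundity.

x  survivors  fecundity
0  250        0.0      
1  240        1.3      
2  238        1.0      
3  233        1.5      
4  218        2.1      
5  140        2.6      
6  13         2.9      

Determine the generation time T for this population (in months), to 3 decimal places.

lx = nx/n0 = nx/250: 1, 0.96, 0.952, 0.932, 0.872, 0.56, 0.052
lx·mx: 0, 1.248, 0.952, 1.398, 1.8312, 1.456, 0.1508 → R0 = 7.036
x·lx·mx: 0, 1.248, 1.904, 4.194, 7.3248, 7.28, 0.9048 → Σ = 22.8556
T = 22.8556 / 7.036 = 3.24838… → 3.248

3.248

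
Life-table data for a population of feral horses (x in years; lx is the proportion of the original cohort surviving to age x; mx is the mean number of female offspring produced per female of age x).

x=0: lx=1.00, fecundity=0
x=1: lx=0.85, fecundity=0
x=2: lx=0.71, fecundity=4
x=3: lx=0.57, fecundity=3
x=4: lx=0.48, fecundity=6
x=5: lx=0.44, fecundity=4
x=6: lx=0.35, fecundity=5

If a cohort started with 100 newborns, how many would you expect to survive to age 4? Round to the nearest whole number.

48

Expected survivors = N0 · l_4 = 100 × 0.48 = 48 → 48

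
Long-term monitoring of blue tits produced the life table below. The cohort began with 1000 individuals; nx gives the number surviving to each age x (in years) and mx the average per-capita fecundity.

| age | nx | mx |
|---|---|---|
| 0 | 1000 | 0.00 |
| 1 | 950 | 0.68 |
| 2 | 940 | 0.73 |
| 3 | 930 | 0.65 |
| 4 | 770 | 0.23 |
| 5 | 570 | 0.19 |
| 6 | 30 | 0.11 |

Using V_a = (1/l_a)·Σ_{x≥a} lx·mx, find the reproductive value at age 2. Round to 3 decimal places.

1.680

lx = nx/n0 = nx/1000: 1, 0.95, 0.94, 0.93, 0.77, 0.57, 0.03
lx·mx for x ≥ 2: 0.6862, 0.6045, 0.1771, 0.1083, 0.0033 → sum = 1.5794
V_2 = 1.5794 / l_2 = 1.5794 / 0.94 = 1.680213… → 1.680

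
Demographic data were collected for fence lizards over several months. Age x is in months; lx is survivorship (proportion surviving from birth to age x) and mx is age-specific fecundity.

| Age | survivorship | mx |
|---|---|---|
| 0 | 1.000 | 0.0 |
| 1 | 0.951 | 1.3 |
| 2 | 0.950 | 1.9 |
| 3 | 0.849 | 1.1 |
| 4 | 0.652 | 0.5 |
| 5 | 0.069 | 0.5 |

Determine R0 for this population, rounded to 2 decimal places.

4.34

lx·mx by age: 0, 1.2363, 1.805, 0.9339, 0.326, 0.0345
R0 = Σ lx·mx = 4.3357 → 4.34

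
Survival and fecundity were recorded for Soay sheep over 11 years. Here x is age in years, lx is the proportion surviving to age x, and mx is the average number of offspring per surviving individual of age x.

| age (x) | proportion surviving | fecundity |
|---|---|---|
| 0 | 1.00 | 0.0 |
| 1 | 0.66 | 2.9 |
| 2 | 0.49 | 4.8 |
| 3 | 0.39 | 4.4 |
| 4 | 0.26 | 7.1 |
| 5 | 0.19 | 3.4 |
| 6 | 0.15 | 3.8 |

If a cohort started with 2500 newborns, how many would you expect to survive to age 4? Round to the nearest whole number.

650

Expected survivors = N0 · l_4 = 2500 × 0.26 = 650 → 650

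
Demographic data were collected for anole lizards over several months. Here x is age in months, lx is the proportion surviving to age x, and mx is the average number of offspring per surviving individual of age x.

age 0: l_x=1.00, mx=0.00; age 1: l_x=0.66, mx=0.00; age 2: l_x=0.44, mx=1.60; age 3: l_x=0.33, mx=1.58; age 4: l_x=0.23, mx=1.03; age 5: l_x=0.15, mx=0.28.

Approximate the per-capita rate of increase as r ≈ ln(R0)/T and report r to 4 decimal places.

0.1487

R0 = Σ lx·mx = 0 + 0 + 0.704 + 0.5214 + 0.2369 + 0.042 = 1.5043
Σ x·lx·mx = 4.1298; T = 4.1298/1.5043 = 2.74533…
r ≈ ln(R0)/T = ln(1.5043)/2.74533… = 0.148735… → 0.1487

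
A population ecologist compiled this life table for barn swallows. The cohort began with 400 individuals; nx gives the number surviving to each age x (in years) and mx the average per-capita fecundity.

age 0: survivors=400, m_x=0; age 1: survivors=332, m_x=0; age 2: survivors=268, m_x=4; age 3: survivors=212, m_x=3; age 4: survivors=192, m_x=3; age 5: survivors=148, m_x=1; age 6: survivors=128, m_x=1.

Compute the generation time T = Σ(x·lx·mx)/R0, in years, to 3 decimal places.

3.072

lx = nx/n0 = nx/400: 1, 0.83, 0.67, 0.53, 0.48, 0.37, 0.32
lx·mx: 0, 0, 2.68, 1.59, 1.44, 0.37, 0.32 → R0 = 6.4
x·lx·mx: 0, 0, 5.36, 4.77, 5.76, 1.85, 1.92 → Σ = 19.66
T = 19.66 / 6.4 = 3.071875 → 3.072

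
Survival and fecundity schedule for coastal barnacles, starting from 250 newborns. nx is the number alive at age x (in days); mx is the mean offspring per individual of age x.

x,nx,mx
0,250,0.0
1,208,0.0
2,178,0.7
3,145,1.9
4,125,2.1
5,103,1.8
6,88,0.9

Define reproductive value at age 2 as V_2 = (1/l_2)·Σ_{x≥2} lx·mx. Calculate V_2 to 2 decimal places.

5.21

lx = nx/n0 = nx/250: 1, 0.832, 0.712, 0.58, 0.5, 0.412, 0.352
lx·mx for x ≥ 2: 0.4984, 1.102, 1.05, 0.7416, 0.3168 → sum = 3.7088
V_2 = 3.7088 / l_2 = 3.7088 / 0.712 = 5.208989… → 5.21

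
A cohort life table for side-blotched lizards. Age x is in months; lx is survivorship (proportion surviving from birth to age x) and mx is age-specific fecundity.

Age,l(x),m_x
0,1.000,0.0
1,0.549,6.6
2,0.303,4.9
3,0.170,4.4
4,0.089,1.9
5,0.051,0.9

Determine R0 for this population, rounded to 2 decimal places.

6.07

lx·mx by age: 0, 3.6234, 1.4847, 0.748, 0.1691, 0.0459
R0 = Σ lx·mx = 6.0711 → 6.07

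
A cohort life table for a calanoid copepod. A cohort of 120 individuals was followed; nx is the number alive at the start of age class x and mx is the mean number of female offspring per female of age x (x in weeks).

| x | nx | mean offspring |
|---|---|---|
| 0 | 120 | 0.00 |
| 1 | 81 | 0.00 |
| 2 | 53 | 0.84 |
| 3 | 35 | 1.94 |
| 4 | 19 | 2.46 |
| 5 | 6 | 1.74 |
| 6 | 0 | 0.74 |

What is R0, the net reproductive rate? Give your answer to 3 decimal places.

1.413

lx = nx/n0 = nx/120: 1, 0.675, 0.44167…, 0.29167…, 0.15833…, 0.05, 0
lx·mx by age: 0, 0, 0.371…, 0.565833…, 0.3895…, 0.087, 0
R0 = Σ lx·mx = 1.413333… → 1.413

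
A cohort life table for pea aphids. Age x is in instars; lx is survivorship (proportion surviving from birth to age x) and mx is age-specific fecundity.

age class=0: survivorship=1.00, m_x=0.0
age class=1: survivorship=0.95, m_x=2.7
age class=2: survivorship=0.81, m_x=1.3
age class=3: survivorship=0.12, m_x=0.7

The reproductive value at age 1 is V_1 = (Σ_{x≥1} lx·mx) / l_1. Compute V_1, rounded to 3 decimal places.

3.897

lx·mx for x ≥ 1: 2.565, 1.053, 0.084 → sum = 3.702
V_1 = 3.702 / l_1 = 3.702 / 0.95 = 3.896842… → 3.897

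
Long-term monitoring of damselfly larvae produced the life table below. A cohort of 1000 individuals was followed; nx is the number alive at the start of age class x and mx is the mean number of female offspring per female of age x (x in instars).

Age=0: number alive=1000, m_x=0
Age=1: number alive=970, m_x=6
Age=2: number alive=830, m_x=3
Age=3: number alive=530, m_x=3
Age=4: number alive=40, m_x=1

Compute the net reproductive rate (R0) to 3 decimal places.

lx = nx/n0 = nx/1000: 1, 0.97, 0.83, 0.53, 0.04
lx·mx by age: 0, 5.82, 2.49, 1.59, 0.04
R0 = Σ lx·mx = 9.94 → 9.940

9.940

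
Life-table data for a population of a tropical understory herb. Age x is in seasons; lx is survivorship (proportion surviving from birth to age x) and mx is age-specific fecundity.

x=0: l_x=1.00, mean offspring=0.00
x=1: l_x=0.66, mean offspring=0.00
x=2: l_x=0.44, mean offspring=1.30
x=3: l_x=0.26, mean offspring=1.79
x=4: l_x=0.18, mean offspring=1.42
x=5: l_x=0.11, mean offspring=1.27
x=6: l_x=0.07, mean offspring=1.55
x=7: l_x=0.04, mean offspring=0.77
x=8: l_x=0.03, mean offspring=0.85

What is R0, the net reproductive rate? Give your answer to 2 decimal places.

1.60

lx·mx by age: 0, 0, 0.572, 0.4654, 0.2556, 0.1397, 0.1085, 0.0308, 0.0255
R0 = Σ lx·mx = 1.5975 → 1.60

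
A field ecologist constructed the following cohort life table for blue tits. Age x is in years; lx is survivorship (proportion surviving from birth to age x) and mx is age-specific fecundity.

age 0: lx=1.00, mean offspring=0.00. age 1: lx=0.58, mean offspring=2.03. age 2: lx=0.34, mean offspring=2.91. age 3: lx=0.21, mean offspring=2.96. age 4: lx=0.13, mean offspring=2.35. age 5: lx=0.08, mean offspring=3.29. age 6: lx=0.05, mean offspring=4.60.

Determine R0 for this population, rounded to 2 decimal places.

3.59

lx·mx by age: 0, 1.1774, 0.9894, 0.6216, 0.3055, 0.2632, 0.23
R0 = Σ lx·mx = 3.5871 → 3.59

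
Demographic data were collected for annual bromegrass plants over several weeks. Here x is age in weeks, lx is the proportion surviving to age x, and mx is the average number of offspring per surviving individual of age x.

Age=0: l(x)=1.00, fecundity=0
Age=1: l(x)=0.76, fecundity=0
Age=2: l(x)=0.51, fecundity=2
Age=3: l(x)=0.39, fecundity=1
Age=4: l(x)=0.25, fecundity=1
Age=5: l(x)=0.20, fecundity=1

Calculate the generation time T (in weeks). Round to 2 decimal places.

2.80

lx·mx: 0, 0, 1.02, 0.39, 0.25, 0.2 → R0 = 1.86
x·lx·mx: 0, 0, 2.04, 1.17, 1, 1 → Σ = 5.21
T = 5.21 / 1.86 = 2.801075… → 2.80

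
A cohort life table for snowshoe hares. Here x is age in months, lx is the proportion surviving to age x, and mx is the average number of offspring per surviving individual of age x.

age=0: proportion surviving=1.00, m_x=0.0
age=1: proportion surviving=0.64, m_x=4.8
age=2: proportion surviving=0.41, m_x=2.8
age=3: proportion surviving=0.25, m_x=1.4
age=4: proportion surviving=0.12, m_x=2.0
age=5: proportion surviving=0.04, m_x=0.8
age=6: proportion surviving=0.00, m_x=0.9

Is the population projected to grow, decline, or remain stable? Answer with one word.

growing

R0 = Σ lx·mx = 0 + 3.072 + 1.148 + 0.35 + 0.24 + 0.032 + 0 = 4.842
R0 > 1, so the population is growing.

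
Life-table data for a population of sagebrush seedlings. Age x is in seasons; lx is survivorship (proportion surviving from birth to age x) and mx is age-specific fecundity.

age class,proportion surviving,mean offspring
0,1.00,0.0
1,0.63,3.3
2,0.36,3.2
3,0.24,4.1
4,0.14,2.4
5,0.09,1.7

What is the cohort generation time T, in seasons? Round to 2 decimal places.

lx·mx: 0, 2.079, 1.152, 0.984, 0.336, 0.153 → R0 = 4.704
x·lx·mx: 0, 2.079, 2.304, 2.952, 1.344, 0.765 → Σ = 9.444
T = 9.444 / 4.704 = 2.007653… → 2.01

2.01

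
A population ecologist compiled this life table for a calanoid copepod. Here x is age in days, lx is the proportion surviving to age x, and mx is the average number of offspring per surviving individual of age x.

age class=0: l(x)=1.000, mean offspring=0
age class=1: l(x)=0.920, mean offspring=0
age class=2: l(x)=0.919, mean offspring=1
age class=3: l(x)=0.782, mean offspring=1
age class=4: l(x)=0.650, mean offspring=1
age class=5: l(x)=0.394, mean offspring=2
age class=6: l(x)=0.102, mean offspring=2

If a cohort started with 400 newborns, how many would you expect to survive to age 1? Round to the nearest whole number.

368

Expected survivors = N0 · l_1 = 400 × 0.920 = 368 → 368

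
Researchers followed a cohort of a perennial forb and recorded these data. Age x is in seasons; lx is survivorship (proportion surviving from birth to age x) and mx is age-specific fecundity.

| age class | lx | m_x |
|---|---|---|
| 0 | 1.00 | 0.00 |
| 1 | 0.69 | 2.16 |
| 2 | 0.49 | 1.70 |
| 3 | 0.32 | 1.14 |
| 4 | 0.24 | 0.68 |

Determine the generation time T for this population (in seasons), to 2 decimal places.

lx·mx: 0, 1.4904, 0.833, 0.3648, 0.1632 → R0 = 2.8514
x·lx·mx: 0, 1.4904, 1.666, 1.0944, 0.6528 → Σ = 4.9036
T = 4.9036 / 2.8514 = 1.719717… → 1.72

1.72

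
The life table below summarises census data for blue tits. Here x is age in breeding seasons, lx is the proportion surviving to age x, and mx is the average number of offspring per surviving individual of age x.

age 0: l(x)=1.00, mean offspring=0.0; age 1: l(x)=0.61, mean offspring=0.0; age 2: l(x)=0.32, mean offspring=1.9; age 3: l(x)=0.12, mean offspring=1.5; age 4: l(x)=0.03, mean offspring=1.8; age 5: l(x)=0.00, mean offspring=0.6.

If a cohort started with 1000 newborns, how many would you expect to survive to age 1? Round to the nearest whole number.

Expected survivors = N0 · l_1 = 1000 × 0.61 = 610 → 610

610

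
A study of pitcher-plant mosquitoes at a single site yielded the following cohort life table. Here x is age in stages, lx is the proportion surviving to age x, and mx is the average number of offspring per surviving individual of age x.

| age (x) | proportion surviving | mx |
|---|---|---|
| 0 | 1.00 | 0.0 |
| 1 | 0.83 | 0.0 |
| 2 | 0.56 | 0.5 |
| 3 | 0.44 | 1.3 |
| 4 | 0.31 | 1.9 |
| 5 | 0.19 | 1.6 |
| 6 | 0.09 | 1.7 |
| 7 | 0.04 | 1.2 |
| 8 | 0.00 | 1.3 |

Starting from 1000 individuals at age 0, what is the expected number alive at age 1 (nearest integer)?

Expected survivors = N0 · l_1 = 1000 × 0.83 = 830 → 830

830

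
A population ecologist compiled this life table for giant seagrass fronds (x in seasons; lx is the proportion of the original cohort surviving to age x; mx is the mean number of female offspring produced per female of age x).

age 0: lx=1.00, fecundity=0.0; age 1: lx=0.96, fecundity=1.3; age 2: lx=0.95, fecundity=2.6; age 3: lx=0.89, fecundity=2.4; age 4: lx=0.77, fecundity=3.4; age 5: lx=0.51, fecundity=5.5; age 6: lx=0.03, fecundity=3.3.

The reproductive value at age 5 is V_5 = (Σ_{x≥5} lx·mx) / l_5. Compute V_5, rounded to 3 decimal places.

lx·mx for x ≥ 5: 2.805, 0.099 → sum = 2.904
V_5 = 2.904 / l_5 = 2.904 / 0.51 = 5.694118… → 5.694

5.694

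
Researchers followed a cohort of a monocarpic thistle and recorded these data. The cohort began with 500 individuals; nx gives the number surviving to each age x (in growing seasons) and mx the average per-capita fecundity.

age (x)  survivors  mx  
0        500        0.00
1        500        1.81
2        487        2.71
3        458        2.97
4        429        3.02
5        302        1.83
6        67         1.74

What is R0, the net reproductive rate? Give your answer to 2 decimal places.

11.10

lx = nx/n0 = nx/500: 1, 1, 0.974, 0.916, 0.858, 0.604, 0.134
lx·mx by age: 0, 1.81, 2.63954, 2.72052, 2.59116, 1.10532, 0.23316
R0 = Σ lx·mx = 11.0997 → 11.10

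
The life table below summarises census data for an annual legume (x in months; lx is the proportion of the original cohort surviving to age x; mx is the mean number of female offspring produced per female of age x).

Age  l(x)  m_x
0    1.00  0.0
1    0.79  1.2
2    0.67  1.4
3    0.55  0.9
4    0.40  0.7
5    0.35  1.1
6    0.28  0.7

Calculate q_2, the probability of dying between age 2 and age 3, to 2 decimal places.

0.18

q_2 = (l_2 − l_3) / l_2 = (0.67 − 0.55) / 0.67
     = 0.12 / 0.67 = 0.179104… → 0.18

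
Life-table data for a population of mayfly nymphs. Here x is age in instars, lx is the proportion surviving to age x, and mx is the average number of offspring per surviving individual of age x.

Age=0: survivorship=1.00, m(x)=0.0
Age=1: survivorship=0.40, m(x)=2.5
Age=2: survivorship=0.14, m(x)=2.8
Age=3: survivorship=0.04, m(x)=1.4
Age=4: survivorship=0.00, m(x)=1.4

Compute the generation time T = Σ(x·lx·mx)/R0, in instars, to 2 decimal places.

lx·mx: 0, 1, 0.392, 0.056, 0 → R0 = 1.448
x·lx·mx: 0, 1, 0.784, 0.168, 0 → Σ = 1.952
T = 1.952 / 1.448 = 1.348066… → 1.35

1.35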